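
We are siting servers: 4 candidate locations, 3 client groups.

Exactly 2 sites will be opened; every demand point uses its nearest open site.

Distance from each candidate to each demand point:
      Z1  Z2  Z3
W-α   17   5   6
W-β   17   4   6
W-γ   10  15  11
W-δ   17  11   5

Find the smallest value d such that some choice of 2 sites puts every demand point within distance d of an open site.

Open {W-α, W-γ}.
  Farthest demand point is Z1 at distance 10 (to W-γ); all others are ≤ 10.
With {W-β, W-γ} the worst case is 10.
With {W-γ, W-δ} the worst case is 11.
No size-2 selection achieves below 10.

10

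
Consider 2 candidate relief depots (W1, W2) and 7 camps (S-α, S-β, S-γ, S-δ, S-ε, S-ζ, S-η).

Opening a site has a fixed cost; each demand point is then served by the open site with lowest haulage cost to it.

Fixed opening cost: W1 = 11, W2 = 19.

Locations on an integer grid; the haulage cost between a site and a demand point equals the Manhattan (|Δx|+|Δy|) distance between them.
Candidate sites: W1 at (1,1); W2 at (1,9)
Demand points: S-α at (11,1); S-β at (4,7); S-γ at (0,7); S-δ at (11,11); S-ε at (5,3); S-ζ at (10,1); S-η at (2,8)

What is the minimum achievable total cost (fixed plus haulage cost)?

77

Open {W1, W2}: assign each demand point to its cheapest open site.
  S-α→W1 10, S-β→W2 5, S-γ→W2 3, S-δ→W2 12, S-ε→W1 6, S-ζ→W1 9, S-η→W2 2
  haulage cost 47, fixed 30 → total 77.
Compare {W1}: haulage cost 69 + fixed 11 = 80.
Compare {W2}: haulage cost 67 + fixed 19 = 86.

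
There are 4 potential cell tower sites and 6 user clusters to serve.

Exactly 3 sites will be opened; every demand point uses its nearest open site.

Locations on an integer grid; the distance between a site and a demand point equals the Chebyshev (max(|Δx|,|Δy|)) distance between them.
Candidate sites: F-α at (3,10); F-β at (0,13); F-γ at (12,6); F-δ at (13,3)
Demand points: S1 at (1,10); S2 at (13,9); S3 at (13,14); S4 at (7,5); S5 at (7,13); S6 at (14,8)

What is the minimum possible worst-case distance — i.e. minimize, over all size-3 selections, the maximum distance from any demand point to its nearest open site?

8

Open {F-α, F-β, F-γ}.
  Farthest demand point is S3 at distance 8 (to F-γ); all others are ≤ 8.
With {F-α, F-γ, F-δ} the worst case is 8.
With {F-β, F-γ, F-δ} the worst case is 8.
No size-3 selection achieves below 8.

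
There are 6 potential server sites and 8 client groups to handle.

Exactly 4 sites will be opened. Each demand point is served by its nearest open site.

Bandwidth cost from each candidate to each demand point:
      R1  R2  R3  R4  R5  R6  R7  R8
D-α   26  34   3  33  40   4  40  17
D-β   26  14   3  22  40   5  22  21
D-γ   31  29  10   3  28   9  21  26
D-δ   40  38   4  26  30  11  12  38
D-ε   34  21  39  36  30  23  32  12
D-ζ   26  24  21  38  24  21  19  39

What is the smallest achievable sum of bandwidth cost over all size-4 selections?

103

Open {D-β, D-γ, D-δ, D-ε}.
  R1→D-β 26, R2→D-β 14, R3→D-β 3, R4→D-γ 3, R5→D-γ 28, R6→D-β 5, R7→D-δ 12, R8→D-ε 12  ⇒ total 103.
Compare {D-β, D-γ, D-ε, D-ζ}: total 106.
Compare {D-α, D-β, D-γ, D-δ}: total 107.
No size-4 selection does better; minimum is 103.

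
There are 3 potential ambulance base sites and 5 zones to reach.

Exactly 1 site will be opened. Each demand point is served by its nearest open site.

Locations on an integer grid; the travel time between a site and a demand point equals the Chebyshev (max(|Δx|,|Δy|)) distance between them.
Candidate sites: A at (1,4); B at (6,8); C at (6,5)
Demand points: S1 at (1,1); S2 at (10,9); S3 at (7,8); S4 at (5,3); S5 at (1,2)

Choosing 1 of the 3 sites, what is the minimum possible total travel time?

19

Open {C}.
  S1→C 5, S2→C 4, S3→C 3, S4→C 2, S5→C 5  ⇒ total 19.
Compare {B}: total 23.
Compare {A}: total 24.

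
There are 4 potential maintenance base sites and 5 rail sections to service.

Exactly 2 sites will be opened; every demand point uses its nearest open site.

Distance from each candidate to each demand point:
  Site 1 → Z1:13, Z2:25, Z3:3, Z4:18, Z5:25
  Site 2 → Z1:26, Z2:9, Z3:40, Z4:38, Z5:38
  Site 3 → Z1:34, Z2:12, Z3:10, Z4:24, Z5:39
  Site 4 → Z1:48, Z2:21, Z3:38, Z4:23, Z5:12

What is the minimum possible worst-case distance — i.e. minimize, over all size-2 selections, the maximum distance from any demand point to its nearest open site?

21

Open {Site 1, Site 4}.
  Farthest demand point is Z2 at distance 21 (to Site 4); all others are ≤ 21.
With {Site 1, Site 2} the worst case is 25.
With {Site 1, Site 3} the worst case is 25.
No size-2 selection achieves below 21.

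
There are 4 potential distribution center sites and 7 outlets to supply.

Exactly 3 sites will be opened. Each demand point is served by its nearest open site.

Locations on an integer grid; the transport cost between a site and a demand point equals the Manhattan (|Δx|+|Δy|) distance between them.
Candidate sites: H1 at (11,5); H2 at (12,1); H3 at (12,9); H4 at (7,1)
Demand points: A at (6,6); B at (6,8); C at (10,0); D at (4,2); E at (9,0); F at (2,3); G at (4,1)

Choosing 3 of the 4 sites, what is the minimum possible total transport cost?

33

Open {H2, H3, H4}.
  A→H4 6, B→H3 7, C→H2 3, D→H4 4, E→H4 3, F→H4 7, G→H4 3  ⇒ total 33.
Compare {H1, H2, H4}: total 34.
Compare {H1, H3, H4}: total 34.
No size-3 selection does better; minimum is 33.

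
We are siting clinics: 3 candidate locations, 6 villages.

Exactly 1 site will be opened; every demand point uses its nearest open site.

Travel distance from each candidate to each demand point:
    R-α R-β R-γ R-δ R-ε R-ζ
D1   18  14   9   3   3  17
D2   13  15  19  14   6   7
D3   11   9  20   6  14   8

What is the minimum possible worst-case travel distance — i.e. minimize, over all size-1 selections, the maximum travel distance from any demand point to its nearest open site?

18

Open {D1}.
  Farthest demand point is R-α at travel distance 18 (to D1); all others are ≤ 18.
With {D2} the worst case is 19.
With {D3} the worst case is 20.
No size-1 selection achieves below 18.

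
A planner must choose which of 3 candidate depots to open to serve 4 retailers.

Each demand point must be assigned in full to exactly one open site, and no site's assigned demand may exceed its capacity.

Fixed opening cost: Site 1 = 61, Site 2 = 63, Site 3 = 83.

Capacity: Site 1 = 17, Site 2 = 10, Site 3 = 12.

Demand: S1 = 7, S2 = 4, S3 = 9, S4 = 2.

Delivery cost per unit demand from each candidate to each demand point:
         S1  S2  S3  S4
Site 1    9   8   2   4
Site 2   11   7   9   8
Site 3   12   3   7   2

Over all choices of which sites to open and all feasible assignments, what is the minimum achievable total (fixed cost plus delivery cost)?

241

Open {Site 1, Site 3}; cheapest assignment that respects the capacities:
  Site 1 (cap 17, load 16): S1, S3 — cost 7×9 + 9×2 = 81
  Site 3 (cap 12, load 6): S2, S4 — cost 4×3 + 2×2 = 16
  Shipping 97, fixed 144 → total 241.
  Any other capacity-feasible assignment to {Site 1, Site 3} ships for at least 97.
Compare {Site 1, Site 2}: its best feasible assignment gives total 249.
Compare {Site 1, Site 2, Site 3}: its best feasible assignment gives total 304.
Every other set of open sites that can feasibly serve all demand totals ≥ 249 even under its best assignment. Minimum: 241.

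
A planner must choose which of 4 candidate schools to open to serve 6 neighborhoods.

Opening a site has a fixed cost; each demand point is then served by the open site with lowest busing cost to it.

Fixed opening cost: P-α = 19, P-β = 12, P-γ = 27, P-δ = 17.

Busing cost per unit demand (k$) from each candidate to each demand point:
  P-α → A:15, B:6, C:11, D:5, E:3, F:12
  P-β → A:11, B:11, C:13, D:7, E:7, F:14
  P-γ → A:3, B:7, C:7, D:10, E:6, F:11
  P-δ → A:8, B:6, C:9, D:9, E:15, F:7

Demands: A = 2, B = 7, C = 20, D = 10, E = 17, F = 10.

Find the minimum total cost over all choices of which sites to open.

422

Open {P-α, P-γ, P-δ}: assign each demand point to its cheapest open site.
  A→P-γ 2×3=6, B→P-α 7×6=42, C→P-γ 20×7=140, D→P-α 10×5=50, E→P-α 17×3=51, F→P-δ 10×7=70
  busing cost 359, fixed 63 → total 422.
Compare {P-α, P-β, P-γ, P-δ}: busing cost 359 + fixed 75 = 434.
Compare {P-α, P-γ}: busing cost 399 + fixed 46 = 445.
Compare {P-α, P-δ}: busing cost 409 + fixed 36 = 445.
All other subsets cost ≥ 434. Minimum total cost: 422.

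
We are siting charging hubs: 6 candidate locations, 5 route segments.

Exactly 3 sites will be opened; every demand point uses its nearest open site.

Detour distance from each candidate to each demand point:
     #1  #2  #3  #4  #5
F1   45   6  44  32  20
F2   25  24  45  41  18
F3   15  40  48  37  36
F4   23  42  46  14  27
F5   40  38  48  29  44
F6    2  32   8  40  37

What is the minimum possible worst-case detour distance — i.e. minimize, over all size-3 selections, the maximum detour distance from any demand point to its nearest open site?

Open {F1, F4, F6}.
  Farthest demand point is #5 at detour distance 20 (to F1); all others are ≤ 20.
With {F2, F4, F6} the worst case is 24.
With {F1, F5, F6} the worst case is 29.
No size-3 selection achieves below 20.

20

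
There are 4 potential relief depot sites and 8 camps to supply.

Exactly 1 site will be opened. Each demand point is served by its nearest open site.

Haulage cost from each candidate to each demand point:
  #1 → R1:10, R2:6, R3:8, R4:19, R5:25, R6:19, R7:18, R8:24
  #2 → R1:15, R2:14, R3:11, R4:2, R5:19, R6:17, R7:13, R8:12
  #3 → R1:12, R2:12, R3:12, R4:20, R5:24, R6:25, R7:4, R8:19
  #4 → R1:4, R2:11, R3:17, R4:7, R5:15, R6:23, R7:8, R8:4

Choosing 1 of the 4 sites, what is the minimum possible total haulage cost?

Open {#4}.
  R1→#4 4, R2→#4 11, R3→#4 17, R4→#4 7, R5→#4 15, R6→#4 23, R7→#4 8, R8→#4 4  ⇒ total 89.
Compare {#2}: total 103.
Compare {#3}: total 128.
No size-1 selection does better; minimum is 89.

89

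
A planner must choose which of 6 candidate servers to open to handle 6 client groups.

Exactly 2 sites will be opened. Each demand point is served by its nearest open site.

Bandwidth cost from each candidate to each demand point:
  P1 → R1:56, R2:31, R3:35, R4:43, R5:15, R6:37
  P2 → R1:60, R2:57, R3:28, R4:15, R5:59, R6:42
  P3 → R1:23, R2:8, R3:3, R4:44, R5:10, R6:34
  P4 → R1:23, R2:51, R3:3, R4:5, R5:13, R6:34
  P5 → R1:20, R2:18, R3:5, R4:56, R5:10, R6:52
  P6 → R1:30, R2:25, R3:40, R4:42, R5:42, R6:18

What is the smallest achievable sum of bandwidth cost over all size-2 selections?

Open {P3, P4}.
  R1→P3 23, R2→P3 8, R3→P3 3, R4→P4 5, R5→P3 10, R6→P3 34  ⇒ total 83.
Compare {P4, P6}: total 87.
Compare {P4, P5}: total 90.
No size-2 selection does better; minimum is 83.

83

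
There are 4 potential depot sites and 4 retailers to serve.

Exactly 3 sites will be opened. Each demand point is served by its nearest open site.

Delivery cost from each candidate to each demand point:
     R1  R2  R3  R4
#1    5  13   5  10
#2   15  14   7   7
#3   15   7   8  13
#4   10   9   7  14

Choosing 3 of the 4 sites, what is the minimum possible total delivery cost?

Open {#1, #2, #3}.
  R1→#1 5, R2→#3 7, R3→#1 5, R4→#2 7  ⇒ total 24.
Compare {#1, #2, #4}: total 26.
Compare {#1, #3, #4}: total 27.
No size-3 selection does better; minimum is 24.

24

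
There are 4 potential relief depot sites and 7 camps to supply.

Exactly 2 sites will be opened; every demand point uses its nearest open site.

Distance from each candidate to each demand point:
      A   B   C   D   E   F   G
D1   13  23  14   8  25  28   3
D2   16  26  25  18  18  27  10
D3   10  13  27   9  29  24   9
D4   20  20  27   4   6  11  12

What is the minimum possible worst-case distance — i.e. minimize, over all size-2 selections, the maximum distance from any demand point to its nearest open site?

Open {D1, D4}.
  Farthest demand point is B at distance 20 (to D4); all others are ≤ 20.
With {D1, D3} the worst case is 25.
With {D2, D3} the worst case is 25.
No size-2 selection achieves below 20.

20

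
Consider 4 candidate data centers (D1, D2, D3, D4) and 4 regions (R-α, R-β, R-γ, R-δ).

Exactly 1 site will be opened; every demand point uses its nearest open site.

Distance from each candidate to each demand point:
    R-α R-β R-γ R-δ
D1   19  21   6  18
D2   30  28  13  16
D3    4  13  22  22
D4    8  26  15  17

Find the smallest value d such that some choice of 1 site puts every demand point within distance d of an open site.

Open {D1}.
  Farthest demand point is R-β at distance 21 (to D1); all others are ≤ 21.
With {D3} the worst case is 22.
With {D4} the worst case is 26.
No size-1 selection achieves below 21.

21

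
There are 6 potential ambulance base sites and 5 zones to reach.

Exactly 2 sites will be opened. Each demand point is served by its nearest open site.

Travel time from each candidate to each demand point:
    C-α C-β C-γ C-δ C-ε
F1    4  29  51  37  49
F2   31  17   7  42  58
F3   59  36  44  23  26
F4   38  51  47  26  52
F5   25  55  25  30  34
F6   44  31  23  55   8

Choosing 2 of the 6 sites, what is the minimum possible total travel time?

Open {F1, F6}.
  C-α→F1 4, C-β→F1 29, C-γ→F6 23, C-δ→F1 37, C-ε→F6 8  ⇒ total 101.
Compare {F2, F3}: total 104.
Compare {F2, F6}: total 105.
No size-2 selection does better; minimum is 101.

101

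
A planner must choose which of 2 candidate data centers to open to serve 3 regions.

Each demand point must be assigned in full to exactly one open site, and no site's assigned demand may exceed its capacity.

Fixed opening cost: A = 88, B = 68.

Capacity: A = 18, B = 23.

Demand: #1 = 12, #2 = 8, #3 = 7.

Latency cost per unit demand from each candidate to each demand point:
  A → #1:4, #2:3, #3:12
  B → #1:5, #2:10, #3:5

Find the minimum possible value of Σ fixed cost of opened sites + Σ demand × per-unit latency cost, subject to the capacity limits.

Open {A, B}; cheapest assignment that respects the capacities:
  A (cap 18, load 8): #2 — cost 8×3 = 24
  B (cap 23, load 19): #1, #3 — cost 12×5 + 7×5 = 95
  Shipping 119, fixed 156 → total 275.
  Any other capacity-feasible assignment to {A, B} ships for at least 119.
Total demand is 27 and no other set of sites has combined capacity ≥ 27, so {A, B} is the only feasible choice of open sites. Minimum: 275.

275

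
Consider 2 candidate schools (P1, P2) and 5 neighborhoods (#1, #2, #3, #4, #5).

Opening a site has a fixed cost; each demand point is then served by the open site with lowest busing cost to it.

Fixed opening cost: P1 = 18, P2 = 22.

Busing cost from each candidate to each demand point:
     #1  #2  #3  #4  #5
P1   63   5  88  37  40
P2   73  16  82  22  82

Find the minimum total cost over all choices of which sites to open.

251

Open {P1}: assign each demand point to its cheapest open site.
  #1→P1 63, #2→P1 5, #3→P1 88, #4→P1 37, #5→P1 40
  busing cost 233, fixed 18 → total 251.
Compare {P1, P2}: busing cost 212 + fixed 40 = 252.
Compare {P2}: busing cost 275 + fixed 22 = 297.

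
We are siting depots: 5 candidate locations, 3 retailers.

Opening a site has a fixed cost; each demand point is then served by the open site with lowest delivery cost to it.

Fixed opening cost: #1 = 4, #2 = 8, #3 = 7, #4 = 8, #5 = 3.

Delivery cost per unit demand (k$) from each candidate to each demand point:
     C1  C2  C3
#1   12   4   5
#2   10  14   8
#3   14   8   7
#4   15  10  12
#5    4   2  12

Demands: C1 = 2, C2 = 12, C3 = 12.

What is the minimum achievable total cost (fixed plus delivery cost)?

Open {#1, #5}: assign each demand point to its cheapest open site.
  C1→#5 2×4=8, C2→#5 12×2=24, C3→#1 12×5=60
  delivery cost 92, fixed 7 → total 99.
Compare {#1, #3, #5}: delivery cost 92 + fixed 14 = 106.
Compare {#1, #2, #5}: delivery cost 92 + fixed 15 = 107.
Compare {#1, #4, #5}: delivery cost 92 + fixed 15 = 107.
All other subsets cost ≥ 106. Minimum total cost: 99.

99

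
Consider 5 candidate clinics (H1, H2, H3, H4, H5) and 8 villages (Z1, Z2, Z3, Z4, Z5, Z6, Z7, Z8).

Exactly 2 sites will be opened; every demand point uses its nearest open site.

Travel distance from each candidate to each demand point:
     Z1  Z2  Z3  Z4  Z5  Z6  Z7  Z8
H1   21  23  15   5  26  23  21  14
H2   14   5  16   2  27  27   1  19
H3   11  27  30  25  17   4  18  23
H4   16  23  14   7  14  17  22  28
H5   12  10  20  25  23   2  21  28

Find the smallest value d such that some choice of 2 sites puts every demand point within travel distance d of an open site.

Open {H2, H3}.
  Farthest demand point is Z8 at travel distance 19 (to H2); all others are ≤ 19.
With {H2, H4} the worst case is 19.
With {H1, H3} the worst case is 23.
No size-2 selection achieves below 19.

19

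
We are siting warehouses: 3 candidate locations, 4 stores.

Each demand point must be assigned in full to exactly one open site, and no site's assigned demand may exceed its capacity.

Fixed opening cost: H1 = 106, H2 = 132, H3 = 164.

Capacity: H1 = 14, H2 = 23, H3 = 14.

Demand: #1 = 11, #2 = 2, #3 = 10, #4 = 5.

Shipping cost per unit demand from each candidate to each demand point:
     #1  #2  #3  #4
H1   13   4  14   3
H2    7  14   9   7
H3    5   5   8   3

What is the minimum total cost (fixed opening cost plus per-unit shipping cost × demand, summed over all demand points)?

Open {H1, H2}; cheapest assignment that respects the capacities:
  H1 (cap 14, load 7): #2, #4 — cost 2×4 + 5×3 = 23
  H2 (cap 23, load 21): #1, #3 — cost 11×7 + 10×9 = 167
  Shipping 190, fixed 238 → total 428.
  Any other capacity-feasible assignment to {H1, H2} ships for at least 190.
Compare {H2, H3}: its best feasible assignment gives total 486.
Compare {H1, H2, H3}: its best feasible assignment gives total 570.
Every other set of open sites that can feasibly serve all demand totals ≥ 486 even under its best assignment. Minimum: 428.

428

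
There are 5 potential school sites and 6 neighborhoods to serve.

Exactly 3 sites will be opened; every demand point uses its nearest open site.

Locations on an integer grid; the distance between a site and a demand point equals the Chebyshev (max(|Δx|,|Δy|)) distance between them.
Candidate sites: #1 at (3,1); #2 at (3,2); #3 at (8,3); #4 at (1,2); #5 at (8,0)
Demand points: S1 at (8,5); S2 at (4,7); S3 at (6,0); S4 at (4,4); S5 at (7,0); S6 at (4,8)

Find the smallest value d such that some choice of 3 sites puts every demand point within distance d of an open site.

5

Open {#1, #2, #3}.
  Farthest demand point is S6 at distance 5 (to #3); all others are ≤ 5.
With {#1, #3, #4} the worst case is 5.
With {#1, #3, #5} the worst case is 5.
No size-3 selection achieves below 5.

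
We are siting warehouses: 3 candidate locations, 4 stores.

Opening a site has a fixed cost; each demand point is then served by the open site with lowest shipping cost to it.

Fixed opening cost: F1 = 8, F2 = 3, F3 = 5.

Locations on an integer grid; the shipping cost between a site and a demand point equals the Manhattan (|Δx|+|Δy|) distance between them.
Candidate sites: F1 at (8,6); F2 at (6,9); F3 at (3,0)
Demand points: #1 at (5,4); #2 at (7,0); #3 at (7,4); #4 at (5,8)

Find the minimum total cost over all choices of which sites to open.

26

Open {F2, F3}: assign each demand point to its cheapest open site.
  #1→F2 6, #2→F3 4, #3→F2 6, #4→F2 2
  shipping cost 18, fixed 8 → total 26.
Compare {F2}: shipping cost 24 + fixed 3 = 27.
Compare {F1}: shipping cost 20 + fixed 8 = 28.
Compare {F1, F2}: shipping cost 17 + fixed 11 = 28.
All other subsets cost ≥ 27. Minimum total cost: 26.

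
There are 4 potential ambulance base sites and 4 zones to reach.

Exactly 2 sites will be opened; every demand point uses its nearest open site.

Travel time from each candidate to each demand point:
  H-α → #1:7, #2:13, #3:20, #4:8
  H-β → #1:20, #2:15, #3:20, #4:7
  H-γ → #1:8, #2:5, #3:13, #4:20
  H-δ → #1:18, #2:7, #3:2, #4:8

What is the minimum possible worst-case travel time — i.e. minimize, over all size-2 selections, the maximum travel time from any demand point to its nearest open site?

8

Open {H-α, H-δ}.
  Farthest demand point is #4 at travel time 8 (to H-α); all others are ≤ 8.
With {H-γ, H-δ} the worst case is 8.
With {H-α, H-γ} the worst case is 13.
No size-2 selection achieves below 8.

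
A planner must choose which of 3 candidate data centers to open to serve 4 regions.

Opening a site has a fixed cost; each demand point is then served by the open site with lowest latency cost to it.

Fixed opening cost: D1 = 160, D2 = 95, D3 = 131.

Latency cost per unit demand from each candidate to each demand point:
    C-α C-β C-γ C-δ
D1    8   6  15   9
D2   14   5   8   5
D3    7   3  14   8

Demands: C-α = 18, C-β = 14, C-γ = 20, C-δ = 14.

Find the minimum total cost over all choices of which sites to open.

Open {D2, D3}: assign each demand point to its cheapest open site.
  C-α→D3 18×7=126, C-β→D3 14×3=42, C-γ→D2 20×8=160, C-δ→D2 14×5=70
  latency cost 398, fixed 226 → total 624.
Compare {D2}: latency cost 552 + fixed 95 = 647.
Compare {D3}: latency cost 560 + fixed 131 = 691.
Compare {D1, D2}: latency cost 444 + fixed 255 = 699.
All other subsets cost ≥ 647. Minimum total cost: 624.

624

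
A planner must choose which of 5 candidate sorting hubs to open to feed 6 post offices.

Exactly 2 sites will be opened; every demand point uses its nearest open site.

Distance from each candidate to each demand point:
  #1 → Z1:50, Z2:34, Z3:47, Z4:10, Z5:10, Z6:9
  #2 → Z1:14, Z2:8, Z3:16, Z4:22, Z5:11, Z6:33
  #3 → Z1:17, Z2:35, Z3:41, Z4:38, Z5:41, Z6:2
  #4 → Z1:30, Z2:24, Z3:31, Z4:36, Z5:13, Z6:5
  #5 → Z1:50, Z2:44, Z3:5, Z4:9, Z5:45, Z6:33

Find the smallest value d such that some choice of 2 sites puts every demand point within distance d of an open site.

Open {#1, #2}.
  Farthest demand point is Z3 at distance 16 (to #2); all others are ≤ 16.
With {#2, #3} the worst case is 22.
With {#2, #4} the worst case is 22.
No size-2 selection achieves below 16.

16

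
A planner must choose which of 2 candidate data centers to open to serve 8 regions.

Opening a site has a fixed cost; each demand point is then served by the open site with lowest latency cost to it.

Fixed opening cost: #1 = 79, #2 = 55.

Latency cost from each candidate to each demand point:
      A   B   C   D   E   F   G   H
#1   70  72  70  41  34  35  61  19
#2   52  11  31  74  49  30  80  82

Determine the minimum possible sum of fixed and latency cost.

Open {#1, #2}: assign each demand point to its cheapest open site.
  A→#2 52, B→#2 11, C→#2 31, D→#1 41, E→#1 34, F→#2 30, G→#1 61, H→#1 19
  latency cost 279, fixed 134 → total 413.
Compare {#2}: latency cost 409 + fixed 55 = 464.
Compare {#1}: latency cost 402 + fixed 79 = 481.

413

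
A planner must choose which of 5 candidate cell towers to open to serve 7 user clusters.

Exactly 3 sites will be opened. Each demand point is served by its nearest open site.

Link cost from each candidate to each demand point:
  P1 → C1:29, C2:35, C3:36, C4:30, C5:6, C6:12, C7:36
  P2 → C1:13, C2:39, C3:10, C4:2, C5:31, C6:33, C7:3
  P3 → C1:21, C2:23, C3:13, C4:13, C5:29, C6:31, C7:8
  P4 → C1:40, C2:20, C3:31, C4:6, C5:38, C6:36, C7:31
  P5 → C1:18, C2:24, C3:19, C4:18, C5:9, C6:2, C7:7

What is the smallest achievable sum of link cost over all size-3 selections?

59

Open {P2, P4, P5}.
  C1→P2 13, C2→P4 20, C3→P2 10, C4→P2 2, C5→P5 9, C6→P5 2, C7→P2 3  ⇒ total 59.
Compare {P1, P2, P5}: total 60.
Compare {P2, P3, P5}: total 62.
No size-3 selection does better; minimum is 59.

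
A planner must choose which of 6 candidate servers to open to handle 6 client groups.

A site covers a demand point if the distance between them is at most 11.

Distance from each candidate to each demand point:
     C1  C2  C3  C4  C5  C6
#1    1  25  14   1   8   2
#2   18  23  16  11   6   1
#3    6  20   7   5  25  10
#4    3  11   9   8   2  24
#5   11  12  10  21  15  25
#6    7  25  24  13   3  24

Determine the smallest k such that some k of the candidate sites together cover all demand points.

2

Coverage sets (demand points within 11 of each site):
  #1: {C1, C4, C5, C6}
  #2: {C4, C5, C6}
  #3: {C1, C3, C4, C6}
  #4: {C1, C2, C3, C4, C5}
  #5: {C1, C3}
  #6: {C1, C5}
No single site covers all 6 demand points.
But {#1, #4} covers everything, so the minimum is 2.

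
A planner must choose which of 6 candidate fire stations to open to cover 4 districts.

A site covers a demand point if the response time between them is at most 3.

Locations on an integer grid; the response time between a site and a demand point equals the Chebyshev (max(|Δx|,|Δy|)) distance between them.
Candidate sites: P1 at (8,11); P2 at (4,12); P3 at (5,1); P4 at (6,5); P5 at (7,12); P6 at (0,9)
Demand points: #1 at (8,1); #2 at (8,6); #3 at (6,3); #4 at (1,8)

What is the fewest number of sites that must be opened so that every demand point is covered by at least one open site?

Coverage sets (demand points within 3 of each site):
  P1: {}
  P2: {}
  P3: {#1, #3}
  P4: {#2, #3}
  P5: {}
  P6: {#4}
No 2 sites suffice: every size-2 union leaves at least one demand point uncovered.
But {P3, P4, P6} covers everything, so the minimum is 3.

3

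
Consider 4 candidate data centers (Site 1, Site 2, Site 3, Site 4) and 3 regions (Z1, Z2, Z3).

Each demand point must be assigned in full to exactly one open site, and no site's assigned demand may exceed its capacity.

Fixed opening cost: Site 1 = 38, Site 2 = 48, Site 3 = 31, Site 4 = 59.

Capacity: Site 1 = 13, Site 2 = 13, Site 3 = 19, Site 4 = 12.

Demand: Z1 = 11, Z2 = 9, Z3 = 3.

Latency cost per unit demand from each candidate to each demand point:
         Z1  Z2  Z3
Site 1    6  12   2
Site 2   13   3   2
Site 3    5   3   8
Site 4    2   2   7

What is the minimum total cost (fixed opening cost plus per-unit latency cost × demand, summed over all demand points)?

Open {Site 2, Site 4}; cheapest assignment that respects the capacities:
  Site 2 (cap 13, load 12): Z2, Z3 — cost 9×3 + 3×2 = 33
  Site 4 (cap 12, load 11): Z1 — cost 11×2 = 22
  Shipping 55, fixed 107 → total 162.
  Any other capacity-feasible assignment to {Site 2, Site 4} ships for at least 55.
Compare {Site 3, Site 4}: its best feasible assignment gives total 163.
Compare {Site 2, Site 3}: its best feasible assignment gives total 167.
Every other set of open sites that can feasibly serve all demand totals ≥ 163 even under its best assignment. Minimum: 162.

162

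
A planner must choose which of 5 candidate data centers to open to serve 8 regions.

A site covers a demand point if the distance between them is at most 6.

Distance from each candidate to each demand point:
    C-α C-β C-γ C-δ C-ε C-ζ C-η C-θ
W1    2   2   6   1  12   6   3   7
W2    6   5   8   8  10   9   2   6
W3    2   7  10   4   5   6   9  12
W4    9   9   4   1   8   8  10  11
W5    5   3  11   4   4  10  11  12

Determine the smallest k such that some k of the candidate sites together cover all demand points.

3

Coverage sets (demand points within 6 of each site):
  W1: {C-α, C-β, C-γ, C-δ, C-ζ, C-η}
  W2: {C-α, C-β, C-η, C-θ}
  W3: {C-α, C-δ, C-ε, C-ζ}
  W4: {C-γ, C-δ}
  W5: {C-α, C-β, C-δ, C-ε}
No 2 sites suffice: every size-2 union leaves at least one demand point uncovered.
But {W1, W2, W3} covers everything, so the minimum is 3.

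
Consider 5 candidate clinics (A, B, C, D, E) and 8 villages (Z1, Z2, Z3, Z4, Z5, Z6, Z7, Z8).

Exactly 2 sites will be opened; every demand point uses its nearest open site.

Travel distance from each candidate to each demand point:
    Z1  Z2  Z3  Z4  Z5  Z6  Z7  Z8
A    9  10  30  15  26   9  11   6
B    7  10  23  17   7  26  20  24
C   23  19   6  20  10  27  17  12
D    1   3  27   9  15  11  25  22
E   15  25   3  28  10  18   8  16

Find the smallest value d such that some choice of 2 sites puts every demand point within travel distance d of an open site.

15

Open {A, C}.
  Farthest demand point is Z4 at travel distance 15 (to A); all others are ≤ 15.
With {A, E} the worst case is 15.
With {D, E} the worst case is 16.
No size-2 selection achieves below 15.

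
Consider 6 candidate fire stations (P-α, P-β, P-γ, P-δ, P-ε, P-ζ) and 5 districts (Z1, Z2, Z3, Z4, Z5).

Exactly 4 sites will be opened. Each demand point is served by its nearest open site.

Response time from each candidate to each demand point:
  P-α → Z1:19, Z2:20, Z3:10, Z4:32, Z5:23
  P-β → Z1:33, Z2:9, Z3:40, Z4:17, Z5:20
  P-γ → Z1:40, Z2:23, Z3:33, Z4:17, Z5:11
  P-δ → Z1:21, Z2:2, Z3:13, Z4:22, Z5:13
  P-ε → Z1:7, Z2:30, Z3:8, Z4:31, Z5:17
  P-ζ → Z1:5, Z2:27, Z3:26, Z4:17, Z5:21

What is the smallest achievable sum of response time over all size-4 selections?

Open {P-γ, P-δ, P-ε, P-ζ}.
  Z1→P-ζ 5, Z2→P-δ 2, Z3→P-ε 8, Z4→P-γ 17, Z5→P-γ 11  ⇒ total 43.
Compare {P-α, P-γ, P-δ, P-ε}: total 45.
Compare {P-α, P-γ, P-δ, P-ζ}: total 45.
No size-4 selection does better; minimum is 43.

43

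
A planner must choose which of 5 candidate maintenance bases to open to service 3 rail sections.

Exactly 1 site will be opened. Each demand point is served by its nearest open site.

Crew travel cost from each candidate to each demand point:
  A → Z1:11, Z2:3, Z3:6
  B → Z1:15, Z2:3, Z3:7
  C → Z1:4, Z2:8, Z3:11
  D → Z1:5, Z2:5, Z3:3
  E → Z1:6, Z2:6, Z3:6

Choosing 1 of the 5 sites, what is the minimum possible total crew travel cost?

Open {D}.
  Z1→D 5, Z2→D 5, Z3→D 3  ⇒ total 13.
Compare {E}: total 18.
Compare {A}: total 20.
No size-1 selection does better; minimum is 13.

13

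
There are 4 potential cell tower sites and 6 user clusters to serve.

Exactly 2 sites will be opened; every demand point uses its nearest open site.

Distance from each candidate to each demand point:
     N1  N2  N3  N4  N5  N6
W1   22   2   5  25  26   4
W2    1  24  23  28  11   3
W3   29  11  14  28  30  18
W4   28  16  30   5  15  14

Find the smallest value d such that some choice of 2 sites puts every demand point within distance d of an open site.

22

Open {W1, W4}.
  Farthest demand point is N1 at distance 22 (to W1); all others are ≤ 22.
With {W2, W4} the worst case is 23.
With {W1, W2} the worst case is 25.
No size-2 selection achieves below 22.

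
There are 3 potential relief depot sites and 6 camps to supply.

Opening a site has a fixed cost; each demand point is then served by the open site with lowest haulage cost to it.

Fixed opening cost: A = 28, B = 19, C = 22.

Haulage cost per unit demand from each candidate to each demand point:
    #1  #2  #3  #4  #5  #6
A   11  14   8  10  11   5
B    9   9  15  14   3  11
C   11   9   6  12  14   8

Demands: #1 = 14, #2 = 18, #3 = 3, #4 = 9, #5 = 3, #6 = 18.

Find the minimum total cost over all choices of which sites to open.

548

Open {A, B}: assign each demand point to its cheapest open site.
  #1→B 14×9=126, #2→B 18×9=162, #3→A 3×8=24, #4→A 9×10=90, #5→B 3×3=9, #6→A 18×5=90
  haulage cost 501, fixed 47 → total 548.
Compare {A, B, C}: haulage cost 495 + fixed 69 = 564.
Compare {A, C}: haulage cost 547 + fixed 50 = 597.
Compare {B, C}: haulage cost 567 + fixed 41 = 608.
All other subsets cost ≥ 564. Minimum total cost: 548.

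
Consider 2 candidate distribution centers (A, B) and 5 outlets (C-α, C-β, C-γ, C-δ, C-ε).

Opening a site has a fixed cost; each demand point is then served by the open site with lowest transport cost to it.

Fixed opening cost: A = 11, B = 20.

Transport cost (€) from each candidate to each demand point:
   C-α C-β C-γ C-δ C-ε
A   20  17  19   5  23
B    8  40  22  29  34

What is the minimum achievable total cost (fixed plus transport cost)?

95

Open {A}: assign each demand point to its cheapest open site.
  C-α→A 20, C-β→A 17, C-γ→A 19, C-δ→A 5, C-ε→A 23
  transport cost 84, fixed 11 → total 95.
Compare {A, B}: transport cost 72 + fixed 31 = 103.
Compare {B}: transport cost 133 + fixed 20 = 153.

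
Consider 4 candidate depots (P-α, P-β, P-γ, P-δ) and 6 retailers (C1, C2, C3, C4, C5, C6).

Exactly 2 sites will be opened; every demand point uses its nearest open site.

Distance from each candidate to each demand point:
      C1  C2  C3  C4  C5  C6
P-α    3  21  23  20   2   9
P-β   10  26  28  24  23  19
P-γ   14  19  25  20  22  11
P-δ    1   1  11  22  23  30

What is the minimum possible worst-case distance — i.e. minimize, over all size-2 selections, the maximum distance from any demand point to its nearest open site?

20

Open {P-α, P-δ}.
  Farthest demand point is C4 at distance 20 (to P-α); all others are ≤ 20.
With {P-γ, P-δ} the worst case is 22.
With {P-α, P-β} the worst case is 23.
No size-2 selection achieves below 20.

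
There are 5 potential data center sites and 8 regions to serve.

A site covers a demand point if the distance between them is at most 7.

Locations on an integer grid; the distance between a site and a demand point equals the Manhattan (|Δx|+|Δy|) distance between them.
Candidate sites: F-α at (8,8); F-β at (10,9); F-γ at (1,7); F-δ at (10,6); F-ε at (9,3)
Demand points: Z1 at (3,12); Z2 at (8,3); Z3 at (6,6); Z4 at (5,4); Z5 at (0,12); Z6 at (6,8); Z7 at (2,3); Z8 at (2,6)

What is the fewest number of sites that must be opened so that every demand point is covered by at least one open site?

2

Coverage sets (demand points within 7 of each site):
  F-α: {Z2, Z3, Z4, Z6}
  F-β: {Z3, Z6}
  F-γ: {Z1, Z3, Z4, Z5, Z6, Z7, Z8}
  F-δ: {Z2, Z3, Z4, Z6}
  F-ε: {Z2, Z3, Z4, Z7}
No single site covers all 8 demand points.
But {F-α, F-γ} covers everything, so the minimum is 2.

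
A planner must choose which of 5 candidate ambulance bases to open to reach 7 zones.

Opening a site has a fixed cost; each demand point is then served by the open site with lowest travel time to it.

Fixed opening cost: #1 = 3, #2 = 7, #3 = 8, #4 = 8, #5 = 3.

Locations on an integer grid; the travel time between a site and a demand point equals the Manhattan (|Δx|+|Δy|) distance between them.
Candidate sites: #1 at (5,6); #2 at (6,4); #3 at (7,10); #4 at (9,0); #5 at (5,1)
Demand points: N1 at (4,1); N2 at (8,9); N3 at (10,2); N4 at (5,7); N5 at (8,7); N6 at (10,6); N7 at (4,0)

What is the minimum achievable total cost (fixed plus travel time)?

Open {#1, #5}: assign each demand point to its cheapest open site.
  N1→#5 1, N2→#1 6, N3→#5 6, N4→#1 1, N5→#1 4, N6→#1 5, N7→#5 2
  travel time 25, fixed 6 → total 31.
Compare {#1, #3, #5}: travel time 21 + fixed 14 = 35.
Compare {#1, #4, #5}: travel time 22 + fixed 14 = 36.
Compare {#3, #5}: travel time 27 + fixed 11 = 38.
All other subsets cost ≥ 35. Minimum total cost: 31.

31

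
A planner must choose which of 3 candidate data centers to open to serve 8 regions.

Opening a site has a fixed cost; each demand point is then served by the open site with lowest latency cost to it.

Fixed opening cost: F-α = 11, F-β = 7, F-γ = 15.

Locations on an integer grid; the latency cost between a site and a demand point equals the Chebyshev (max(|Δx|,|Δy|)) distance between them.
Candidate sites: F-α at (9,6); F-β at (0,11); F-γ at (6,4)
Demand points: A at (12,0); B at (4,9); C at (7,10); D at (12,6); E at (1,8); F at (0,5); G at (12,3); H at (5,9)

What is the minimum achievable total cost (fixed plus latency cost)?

51

Open {F-α, F-β}: assign each demand point to its cheapest open site.
  A→F-α 6, B→F-β 4, C→F-α 4, D→F-α 3, E→F-β 3, F→F-β 6, G→F-α 3, H→F-α 4
  latency cost 33, fixed 18 → total 51.
Compare {F-α}: latency cost 42 + fixed 11 = 53.
Compare {F-γ}: latency cost 45 + fixed 15 = 60.
Compare {F-α, F-γ}: latency cost 36 + fixed 26 = 62.
All other subsets cost ≥ 53. Minimum total cost: 51.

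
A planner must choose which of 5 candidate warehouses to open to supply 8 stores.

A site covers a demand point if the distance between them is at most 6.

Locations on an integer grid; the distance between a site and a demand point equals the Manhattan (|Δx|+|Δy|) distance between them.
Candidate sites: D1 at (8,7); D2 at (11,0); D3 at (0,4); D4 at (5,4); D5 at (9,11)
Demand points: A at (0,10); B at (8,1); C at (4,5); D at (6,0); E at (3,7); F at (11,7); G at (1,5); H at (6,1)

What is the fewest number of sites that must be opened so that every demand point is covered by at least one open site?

Coverage sets (demand points within 6 of each site):
  D1: {B, C, E, F}
  D2: {B, D, H}
  D3: {A, C, E, G}
  D4: {B, C, D, E, G, H}
  D5: {F}
No 2 sites suffice: every size-2 union leaves at least one demand point uncovered.
But {D1, D2, D3} covers everything, so the minimum is 3.

3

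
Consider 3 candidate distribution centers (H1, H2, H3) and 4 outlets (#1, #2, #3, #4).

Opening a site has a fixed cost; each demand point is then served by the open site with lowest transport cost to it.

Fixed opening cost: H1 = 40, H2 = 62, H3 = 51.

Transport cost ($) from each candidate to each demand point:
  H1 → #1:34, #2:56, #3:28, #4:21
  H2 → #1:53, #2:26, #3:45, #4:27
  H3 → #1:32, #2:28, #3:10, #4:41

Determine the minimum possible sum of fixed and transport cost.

Open {H3}: assign each demand point to its cheapest open site.
  #1→H3 32, #2→H3 28, #3→H3 10, #4→H3 41
  transport cost 111, fixed 51 → total 162.
Compare {H1}: transport cost 139 + fixed 40 = 179.
Compare {H1, H3}: transport cost 91 + fixed 91 = 182.
Compare {H2, H3}: transport cost 95 + fixed 113 = 208.
All other subsets cost ≥ 179. Minimum total cost: 162.

162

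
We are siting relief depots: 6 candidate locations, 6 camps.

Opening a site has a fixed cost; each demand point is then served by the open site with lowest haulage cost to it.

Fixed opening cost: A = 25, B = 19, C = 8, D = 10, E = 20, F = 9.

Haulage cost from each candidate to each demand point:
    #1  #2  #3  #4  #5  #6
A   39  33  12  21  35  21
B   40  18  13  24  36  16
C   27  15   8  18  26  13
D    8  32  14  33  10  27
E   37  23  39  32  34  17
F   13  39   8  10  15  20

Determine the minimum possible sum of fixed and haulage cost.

90

Open {C, D}: assign each demand point to its cheapest open site.
  #1→D 8, #2→C 15, #3→C 8, #4→C 18, #5→D 10, #6→C 13
  haulage cost 72, fixed 18 → total 90.
Compare {C, F}: haulage cost 74 + fixed 17 = 91.
Compare {C, D, F}: haulage cost 64 + fixed 27 = 91.
Compare {D, F}: haulage cost 88 + fixed 19 = 107.
All other subsets cost ≥ 91. Minimum total cost: 90.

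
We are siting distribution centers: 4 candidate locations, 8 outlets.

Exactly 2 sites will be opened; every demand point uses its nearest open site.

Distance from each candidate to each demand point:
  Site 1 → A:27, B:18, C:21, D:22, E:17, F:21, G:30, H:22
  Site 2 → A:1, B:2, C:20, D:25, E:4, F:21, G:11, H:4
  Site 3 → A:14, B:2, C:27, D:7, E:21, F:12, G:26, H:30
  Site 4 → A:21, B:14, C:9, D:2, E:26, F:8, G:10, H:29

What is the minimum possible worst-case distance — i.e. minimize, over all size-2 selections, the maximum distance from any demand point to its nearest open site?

10

Open {Site 2, Site 4}.
  Farthest demand point is G at distance 10 (to Site 4); all others are ≤ 10.
With {Site 2, Site 3} the worst case is 20.
With {Site 1, Site 2} the worst case is 22.
No size-2 selection achieves below 10.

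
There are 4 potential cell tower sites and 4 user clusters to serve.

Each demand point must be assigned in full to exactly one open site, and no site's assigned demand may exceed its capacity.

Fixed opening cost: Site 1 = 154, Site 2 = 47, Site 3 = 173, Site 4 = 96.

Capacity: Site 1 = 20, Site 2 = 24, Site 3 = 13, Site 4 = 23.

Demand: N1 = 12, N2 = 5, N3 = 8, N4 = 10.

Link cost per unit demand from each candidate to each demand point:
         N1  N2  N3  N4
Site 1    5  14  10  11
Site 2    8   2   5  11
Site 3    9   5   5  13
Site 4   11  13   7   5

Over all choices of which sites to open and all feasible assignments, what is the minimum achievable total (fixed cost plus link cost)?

Open {Site 2, Site 4}; cheapest assignment that respects the capacities:
  Site 2 (cap 24, load 17): N1, N2 — cost 12×8 + 5×2 = 106
  Site 4 (cap 23, load 18): N3, N4 — cost 8×7 + 10×5 = 106
  Shipping 212, fixed 143 → total 355.
  Any other capacity-feasible assignment to {Site 2, Site 4} ships for at least 212.
Compare {Site 1, Site 2}: its best feasible assignment gives total 421.
Compare {Site 1, Site 2, Site 4}: its best feasible assignment gives total 457.
Every other set of open sites that can feasibly serve all demand totals ≥ 421 even under its best assignment. Minimum: 355.

355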